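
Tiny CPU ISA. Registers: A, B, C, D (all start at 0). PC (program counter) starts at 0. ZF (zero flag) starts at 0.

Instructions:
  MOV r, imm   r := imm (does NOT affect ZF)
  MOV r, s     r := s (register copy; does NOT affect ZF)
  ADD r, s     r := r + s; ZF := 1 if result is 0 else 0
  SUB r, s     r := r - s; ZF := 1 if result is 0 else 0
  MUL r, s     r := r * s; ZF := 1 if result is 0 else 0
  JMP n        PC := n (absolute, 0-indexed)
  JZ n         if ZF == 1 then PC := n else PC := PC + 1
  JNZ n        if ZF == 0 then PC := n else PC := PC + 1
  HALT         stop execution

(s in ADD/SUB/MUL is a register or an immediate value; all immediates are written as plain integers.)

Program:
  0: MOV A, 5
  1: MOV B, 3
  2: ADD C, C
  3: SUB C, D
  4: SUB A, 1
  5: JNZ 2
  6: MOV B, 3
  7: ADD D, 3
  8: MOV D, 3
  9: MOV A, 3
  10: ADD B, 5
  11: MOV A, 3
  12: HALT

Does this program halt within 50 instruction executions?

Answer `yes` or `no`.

Step 1: PC=0 exec 'MOV A, 5'. After: A=5 B=0 C=0 D=0 ZF=0 PC=1
Step 2: PC=1 exec 'MOV B, 3'. After: A=5 B=3 C=0 D=0 ZF=0 PC=2
Step 3: PC=2 exec 'ADD C, C'. After: A=5 B=3 C=0 D=0 ZF=1 PC=3
Step 4: PC=3 exec 'SUB C, D'. After: A=5 B=3 C=0 D=0 ZF=1 PC=4
Step 5: PC=4 exec 'SUB A, 1'. After: A=4 B=3 C=0 D=0 ZF=0 PC=5
Step 6: PC=5 exec 'JNZ 2'. After: A=4 B=3 C=0 D=0 ZF=0 PC=2
Step 7: PC=2 exec 'ADD C, C'. After: A=4 B=3 C=0 D=0 ZF=1 PC=3
Step 8: PC=3 exec 'SUB C, D'. After: A=4 B=3 C=0 D=0 ZF=1 PC=4
Step 9: PC=4 exec 'SUB A, 1'. After: A=3 B=3 C=0 D=0 ZF=0 PC=5
Step 10: PC=5 exec 'JNZ 2'. After: A=3 B=3 C=0 D=0 ZF=0 PC=2
Step 11: PC=2 exec 'ADD C, C'. After: A=3 B=3 C=0 D=0 ZF=1 PC=3
Step 12: PC=3 exec 'SUB C, D'. After: A=3 B=3 C=0 D=0 ZF=1 PC=4
Step 13: PC=4 exec 'SUB A, 1'. After: A=2 B=3 C=0 D=0 ZF=0 PC=5
Step 14: PC=5 exec 'JNZ 2'. After: A=2 B=3 C=0 D=0 ZF=0 PC=2
Step 15: PC=2 exec 'ADD C, C'. After: A=2 B=3 C=0 D=0 ZF=1 PC=3
Step 16: PC=3 exec 'SUB C, D'. After: A=2 B=3 C=0 D=0 ZF=1 PC=4
Step 17: PC=4 exec 'SUB A, 1'. After: A=1 B=3 C=0 D=0 ZF=0 PC=5
Step 18: PC=5 exec 'JNZ 2'. After: A=1 B=3 C=0 D=0 ZF=0 PC=2
Step 19: PC=2 exec 'ADD C, C'. After: A=1 B=3 C=0 D=0 ZF=1 PC=3
Step 20: PC=3 exec 'SUB C, D'. After: A=1 B=3 C=0 D=0 ZF=1 PC=4
Step 21: PC=4 exec 'SUB A, 1'. After: A=0 B=3 C=0 D=0 ZF=1 PC=5
Step 22: PC=5 exec 'JNZ 2'. After: A=0 B=3 C=0 D=0 ZF=1 PC=6
Step 23: PC=6 exec 'MOV B, 3'. After: A=0 B=3 C=0 D=0 ZF=1 PC=7
Step 24: PC=7 exec 'ADD D, 3'. After: A=0 B=3 C=0 D=3 ZF=0 PC=8
Step 25: PC=8 exec 'MOV D, 3'. After: A=0 B=3 C=0 D=3 ZF=0 PC=9
Step 26: PC=9 exec 'MOV A, 3'. After: A=3 B=3 C=0 D=3 ZF=0 PC=10
Step 27: PC=10 exec 'ADD B, 5'. After: A=3 B=8 C=0 D=3 ZF=0 PC=11
Step 28: PC=11 exec 'MOV A, 3'. After: A=3 B=8 C=0 D=3 ZF=0 PC=12
Step 29: PC=12 exec 'HALT'. After: A=3 B=8 C=0 D=3 ZF=0 PC=12 HALTED

Answer: yes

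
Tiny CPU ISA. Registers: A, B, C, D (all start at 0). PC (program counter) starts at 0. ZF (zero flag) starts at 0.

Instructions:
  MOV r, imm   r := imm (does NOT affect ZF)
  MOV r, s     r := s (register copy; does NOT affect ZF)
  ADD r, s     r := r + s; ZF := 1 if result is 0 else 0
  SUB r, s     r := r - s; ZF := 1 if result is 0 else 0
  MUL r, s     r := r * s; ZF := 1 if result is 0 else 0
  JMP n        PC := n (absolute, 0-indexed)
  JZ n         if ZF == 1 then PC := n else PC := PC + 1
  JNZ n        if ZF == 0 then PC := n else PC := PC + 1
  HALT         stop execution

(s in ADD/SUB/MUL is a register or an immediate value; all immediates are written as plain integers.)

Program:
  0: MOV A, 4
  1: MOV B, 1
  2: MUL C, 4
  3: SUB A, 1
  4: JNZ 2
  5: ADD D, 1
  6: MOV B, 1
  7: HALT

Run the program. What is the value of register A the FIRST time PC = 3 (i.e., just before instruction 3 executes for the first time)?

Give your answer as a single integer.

Step 1: PC=0 exec 'MOV A, 4'. After: A=4 B=0 C=0 D=0 ZF=0 PC=1
Step 2: PC=1 exec 'MOV B, 1'. After: A=4 B=1 C=0 D=0 ZF=0 PC=2
Step 3: PC=2 exec 'MUL C, 4'. After: A=4 B=1 C=0 D=0 ZF=1 PC=3
First time PC=3: A=4

4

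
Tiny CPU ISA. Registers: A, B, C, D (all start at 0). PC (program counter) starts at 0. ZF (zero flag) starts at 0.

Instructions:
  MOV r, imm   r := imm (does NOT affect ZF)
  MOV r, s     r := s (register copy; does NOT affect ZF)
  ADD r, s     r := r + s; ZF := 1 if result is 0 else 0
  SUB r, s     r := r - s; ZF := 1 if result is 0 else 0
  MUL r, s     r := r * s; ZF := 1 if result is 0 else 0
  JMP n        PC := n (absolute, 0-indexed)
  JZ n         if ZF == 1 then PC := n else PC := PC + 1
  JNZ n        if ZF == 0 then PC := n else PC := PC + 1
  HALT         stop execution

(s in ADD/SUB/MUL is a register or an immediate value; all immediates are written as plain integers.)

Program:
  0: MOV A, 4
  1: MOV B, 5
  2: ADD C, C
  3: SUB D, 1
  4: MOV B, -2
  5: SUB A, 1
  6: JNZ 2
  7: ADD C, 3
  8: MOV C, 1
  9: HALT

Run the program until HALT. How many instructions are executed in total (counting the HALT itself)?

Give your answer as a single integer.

Step 1: PC=0 exec 'MOV A, 4'. After: A=4 B=0 C=0 D=0 ZF=0 PC=1
Step 2: PC=1 exec 'MOV B, 5'. After: A=4 B=5 C=0 D=0 ZF=0 PC=2
Step 3: PC=2 exec 'ADD C, C'. After: A=4 B=5 C=0 D=0 ZF=1 PC=3
Step 4: PC=3 exec 'SUB D, 1'. After: A=4 B=5 C=0 D=-1 ZF=0 PC=4
Step 5: PC=4 exec 'MOV B, -2'. After: A=4 B=-2 C=0 D=-1 ZF=0 PC=5
Step 6: PC=5 exec 'SUB A, 1'. After: A=3 B=-2 C=0 D=-1 ZF=0 PC=6
Step 7: PC=6 exec 'JNZ 2'. After: A=3 B=-2 C=0 D=-1 ZF=0 PC=2
Step 8: PC=2 exec 'ADD C, C'. After: A=3 B=-2 C=0 D=-1 ZF=1 PC=3
Step 9: PC=3 exec 'SUB D, 1'. After: A=3 B=-2 C=0 D=-2 ZF=0 PC=4
Step 10: PC=4 exec 'MOV B, -2'. After: A=3 B=-2 C=0 D=-2 ZF=0 PC=5
Step 11: PC=5 exec 'SUB A, 1'. After: A=2 B=-2 C=0 D=-2 ZF=0 PC=6
Step 12: PC=6 exec 'JNZ 2'. After: A=2 B=-2 C=0 D=-2 ZF=0 PC=2
Step 13: PC=2 exec 'ADD C, C'. After: A=2 B=-2 C=0 D=-2 ZF=1 PC=3
Step 14: PC=3 exec 'SUB D, 1'. After: A=2 B=-2 C=0 D=-3 ZF=0 PC=4
Step 15: PC=4 exec 'MOV B, -2'. After: A=2 B=-2 C=0 D=-3 ZF=0 PC=5
Step 16: PC=5 exec 'SUB A, 1'. After: A=1 B=-2 C=0 D=-3 ZF=0 PC=6
Step 17: PC=6 exec 'JNZ 2'. After: A=1 B=-2 C=0 D=-3 ZF=0 PC=2
Step 18: PC=2 exec 'ADD C, C'. After: A=1 B=-2 C=0 D=-3 ZF=1 PC=3
Step 19: PC=3 exec 'SUB D, 1'. After: A=1 B=-2 C=0 D=-4 ZF=0 PC=4
Step 20: PC=4 exec 'MOV B, -2'. After: A=1 B=-2 C=0 D=-4 ZF=0 PC=5
Step 21: PC=5 exec 'SUB A, 1'. After: A=0 B=-2 C=0 D=-4 ZF=1 PC=6
Step 22: PC=6 exec 'JNZ 2'. After: A=0 B=-2 C=0 D=-4 ZF=1 PC=7
Step 23: PC=7 exec 'ADD C, 3'. After: A=0 B=-2 C=3 D=-4 ZF=0 PC=8
Step 24: PC=8 exec 'MOV C, 1'. After: A=0 B=-2 C=1 D=-4 ZF=0 PC=9
Step 25: PC=9 exec 'HALT'. After: A=0 B=-2 C=1 D=-4 ZF=0 PC=9 HALTED
Total instructions executed: 25

Answer: 25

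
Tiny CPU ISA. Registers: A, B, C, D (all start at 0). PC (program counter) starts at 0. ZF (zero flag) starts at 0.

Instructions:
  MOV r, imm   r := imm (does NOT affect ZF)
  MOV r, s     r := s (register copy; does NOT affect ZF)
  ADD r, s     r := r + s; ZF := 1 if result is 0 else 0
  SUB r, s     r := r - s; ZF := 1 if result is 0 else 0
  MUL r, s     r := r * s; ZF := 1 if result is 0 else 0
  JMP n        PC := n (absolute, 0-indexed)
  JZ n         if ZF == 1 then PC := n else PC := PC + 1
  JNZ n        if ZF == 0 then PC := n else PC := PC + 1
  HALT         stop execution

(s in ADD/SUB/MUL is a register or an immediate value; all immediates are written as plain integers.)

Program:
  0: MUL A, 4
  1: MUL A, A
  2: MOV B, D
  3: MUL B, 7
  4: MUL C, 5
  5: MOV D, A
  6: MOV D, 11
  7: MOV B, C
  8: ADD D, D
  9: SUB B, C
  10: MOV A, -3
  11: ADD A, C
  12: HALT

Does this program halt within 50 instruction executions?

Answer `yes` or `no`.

Step 1: PC=0 exec 'MUL A, 4'. After: A=0 B=0 C=0 D=0 ZF=1 PC=1
Step 2: PC=1 exec 'MUL A, A'. After: A=0 B=0 C=0 D=0 ZF=1 PC=2
Step 3: PC=2 exec 'MOV B, D'. After: A=0 B=0 C=0 D=0 ZF=1 PC=3
Step 4: PC=3 exec 'MUL B, 7'. After: A=0 B=0 C=0 D=0 ZF=1 PC=4
Step 5: PC=4 exec 'MUL C, 5'. After: A=0 B=0 C=0 D=0 ZF=1 PC=5
Step 6: PC=5 exec 'MOV D, A'. After: A=0 B=0 C=0 D=0 ZF=1 PC=6
Step 7: PC=6 exec 'MOV D, 11'. After: A=0 B=0 C=0 D=11 ZF=1 PC=7
Step 8: PC=7 exec 'MOV B, C'. After: A=0 B=0 C=0 D=11 ZF=1 PC=8
Step 9: PC=8 exec 'ADD D, D'. After: A=0 B=0 C=0 D=22 ZF=0 PC=9
Step 10: PC=9 exec 'SUB B, C'. After: A=0 B=0 C=0 D=22 ZF=1 PC=10
Step 11: PC=10 exec 'MOV A, -3'. After: A=-3 B=0 C=0 D=22 ZF=1 PC=11
Step 12: PC=11 exec 'ADD A, C'. After: A=-3 B=0 C=0 D=22 ZF=0 PC=12
Step 13: PC=12 exec 'HALT'. After: A=-3 B=0 C=0 D=22 ZF=0 PC=12 HALTED

Answer: yes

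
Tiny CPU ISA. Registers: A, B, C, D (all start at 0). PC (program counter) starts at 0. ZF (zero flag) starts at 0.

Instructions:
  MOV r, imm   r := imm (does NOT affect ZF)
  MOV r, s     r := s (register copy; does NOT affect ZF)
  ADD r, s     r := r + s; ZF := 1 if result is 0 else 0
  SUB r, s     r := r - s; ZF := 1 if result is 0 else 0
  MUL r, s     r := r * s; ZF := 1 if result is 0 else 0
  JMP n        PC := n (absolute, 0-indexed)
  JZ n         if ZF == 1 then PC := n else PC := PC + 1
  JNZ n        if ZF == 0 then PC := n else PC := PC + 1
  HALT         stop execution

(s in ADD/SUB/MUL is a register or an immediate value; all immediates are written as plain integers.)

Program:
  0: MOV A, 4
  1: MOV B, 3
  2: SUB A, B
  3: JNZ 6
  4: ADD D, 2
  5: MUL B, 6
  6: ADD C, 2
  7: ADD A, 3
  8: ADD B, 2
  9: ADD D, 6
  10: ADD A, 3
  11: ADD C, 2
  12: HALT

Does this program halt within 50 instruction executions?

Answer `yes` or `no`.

Answer: yes

Derivation:
Step 1: PC=0 exec 'MOV A, 4'. After: A=4 B=0 C=0 D=0 ZF=0 PC=1
Step 2: PC=1 exec 'MOV B, 3'. After: A=4 B=3 C=0 D=0 ZF=0 PC=2
Step 3: PC=2 exec 'SUB A, B'. After: A=1 B=3 C=0 D=0 ZF=0 PC=3
Step 4: PC=3 exec 'JNZ 6'. After: A=1 B=3 C=0 D=0 ZF=0 PC=6
Step 5: PC=6 exec 'ADD C, 2'. After: A=1 B=3 C=2 D=0 ZF=0 PC=7
Step 6: PC=7 exec 'ADD A, 3'. After: A=4 B=3 C=2 D=0 ZF=0 PC=8
Step 7: PC=8 exec 'ADD B, 2'. After: A=4 B=5 C=2 D=0 ZF=0 PC=9
Step 8: PC=9 exec 'ADD D, 6'. After: A=4 B=5 C=2 D=6 ZF=0 PC=10
Step 9: PC=10 exec 'ADD A, 3'. After: A=7 B=5 C=2 D=6 ZF=0 PC=11
Step 10: PC=11 exec 'ADD C, 2'. After: A=7 B=5 C=4 D=6 ZF=0 PC=12
Step 11: PC=12 exec 'HALT'. After: A=7 B=5 C=4 D=6 ZF=0 PC=12 HALTED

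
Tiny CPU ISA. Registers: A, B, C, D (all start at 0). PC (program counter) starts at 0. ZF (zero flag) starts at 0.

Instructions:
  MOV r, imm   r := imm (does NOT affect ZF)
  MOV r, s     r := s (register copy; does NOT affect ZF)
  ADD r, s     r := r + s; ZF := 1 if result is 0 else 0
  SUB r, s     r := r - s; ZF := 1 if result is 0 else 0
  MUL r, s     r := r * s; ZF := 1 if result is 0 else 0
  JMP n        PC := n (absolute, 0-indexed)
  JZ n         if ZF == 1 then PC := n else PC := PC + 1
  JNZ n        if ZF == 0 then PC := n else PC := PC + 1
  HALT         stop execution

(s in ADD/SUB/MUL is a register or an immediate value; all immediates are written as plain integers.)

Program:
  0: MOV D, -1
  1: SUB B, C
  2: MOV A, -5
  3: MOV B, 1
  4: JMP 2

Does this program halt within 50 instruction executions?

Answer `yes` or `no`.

Answer: no

Derivation:
Step 1: PC=0 exec 'MOV D, -1'. After: A=0 B=0 C=0 D=-1 ZF=0 PC=1
Step 2: PC=1 exec 'SUB B, C'. After: A=0 B=0 C=0 D=-1 ZF=1 PC=2
Step 3: PC=2 exec 'MOV A, -5'. After: A=-5 B=0 C=0 D=-1 ZF=1 PC=3
Step 4: PC=3 exec 'MOV B, 1'. After: A=-5 B=1 C=0 D=-1 ZF=1 PC=4
Step 5: PC=4 exec 'JMP 2'. After: A=-5 B=1 C=0 D=-1 ZF=1 PC=2
Step 6: PC=2 exec 'MOV A, -5'. After: A=-5 B=1 C=0 D=-1 ZF=1 PC=3
Step 7: PC=3 exec 'MOV B, 1'. After: A=-5 B=1 C=0 D=-1 ZF=1 PC=4
State after step 7 equals state after step 4: the program is in a cycle of length 3 and will never halt.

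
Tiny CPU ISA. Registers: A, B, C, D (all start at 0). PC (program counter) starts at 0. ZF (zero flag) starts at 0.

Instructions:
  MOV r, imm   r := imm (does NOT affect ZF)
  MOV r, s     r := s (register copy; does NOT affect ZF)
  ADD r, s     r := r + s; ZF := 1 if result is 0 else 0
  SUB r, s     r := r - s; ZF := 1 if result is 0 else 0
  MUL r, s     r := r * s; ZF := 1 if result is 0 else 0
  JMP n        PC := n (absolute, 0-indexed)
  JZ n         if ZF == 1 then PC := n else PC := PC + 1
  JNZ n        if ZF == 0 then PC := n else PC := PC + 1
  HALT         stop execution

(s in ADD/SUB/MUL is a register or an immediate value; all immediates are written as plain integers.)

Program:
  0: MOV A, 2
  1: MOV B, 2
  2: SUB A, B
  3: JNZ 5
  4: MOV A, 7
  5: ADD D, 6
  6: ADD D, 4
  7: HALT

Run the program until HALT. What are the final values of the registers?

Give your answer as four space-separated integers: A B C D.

Step 1: PC=0 exec 'MOV A, 2'. After: A=2 B=0 C=0 D=0 ZF=0 PC=1
Step 2: PC=1 exec 'MOV B, 2'. After: A=2 B=2 C=0 D=0 ZF=0 PC=2
Step 3: PC=2 exec 'SUB A, B'. After: A=0 B=2 C=0 D=0 ZF=1 PC=3
Step 4: PC=3 exec 'JNZ 5'. After: A=0 B=2 C=0 D=0 ZF=1 PC=4
Step 5: PC=4 exec 'MOV A, 7'. After: A=7 B=2 C=0 D=0 ZF=1 PC=5
Step 6: PC=5 exec 'ADD D, 6'. After: A=7 B=2 C=0 D=6 ZF=0 PC=6
Step 7: PC=6 exec 'ADD D, 4'. After: A=7 B=2 C=0 D=10 ZF=0 PC=7
Step 8: PC=7 exec 'HALT'. After: A=7 B=2 C=0 D=10 ZF=0 PC=7 HALTED

Answer: 7 2 0 10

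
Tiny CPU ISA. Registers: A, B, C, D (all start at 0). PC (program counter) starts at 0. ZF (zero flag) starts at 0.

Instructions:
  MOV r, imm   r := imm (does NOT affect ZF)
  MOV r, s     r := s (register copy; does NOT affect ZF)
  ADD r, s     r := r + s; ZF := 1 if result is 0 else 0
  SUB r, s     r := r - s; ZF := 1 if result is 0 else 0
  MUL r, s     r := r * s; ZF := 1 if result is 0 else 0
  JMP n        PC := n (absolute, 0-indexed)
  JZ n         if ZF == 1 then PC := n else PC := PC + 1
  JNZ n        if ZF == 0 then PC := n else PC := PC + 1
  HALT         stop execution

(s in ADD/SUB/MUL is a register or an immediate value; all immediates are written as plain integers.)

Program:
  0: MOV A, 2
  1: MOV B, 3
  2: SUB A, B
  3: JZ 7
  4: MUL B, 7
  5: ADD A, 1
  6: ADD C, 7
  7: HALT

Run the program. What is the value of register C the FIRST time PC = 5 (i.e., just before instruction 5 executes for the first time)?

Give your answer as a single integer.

Step 1: PC=0 exec 'MOV A, 2'. After: A=2 B=0 C=0 D=0 ZF=0 PC=1
Step 2: PC=1 exec 'MOV B, 3'. After: A=2 B=3 C=0 D=0 ZF=0 PC=2
Step 3: PC=2 exec 'SUB A, B'. After: A=-1 B=3 C=0 D=0 ZF=0 PC=3
Step 4: PC=3 exec 'JZ 7'. After: A=-1 B=3 C=0 D=0 ZF=0 PC=4
Step 5: PC=4 exec 'MUL B, 7'. After: A=-1 B=21 C=0 D=0 ZF=0 PC=5
First time PC=5: C=0

0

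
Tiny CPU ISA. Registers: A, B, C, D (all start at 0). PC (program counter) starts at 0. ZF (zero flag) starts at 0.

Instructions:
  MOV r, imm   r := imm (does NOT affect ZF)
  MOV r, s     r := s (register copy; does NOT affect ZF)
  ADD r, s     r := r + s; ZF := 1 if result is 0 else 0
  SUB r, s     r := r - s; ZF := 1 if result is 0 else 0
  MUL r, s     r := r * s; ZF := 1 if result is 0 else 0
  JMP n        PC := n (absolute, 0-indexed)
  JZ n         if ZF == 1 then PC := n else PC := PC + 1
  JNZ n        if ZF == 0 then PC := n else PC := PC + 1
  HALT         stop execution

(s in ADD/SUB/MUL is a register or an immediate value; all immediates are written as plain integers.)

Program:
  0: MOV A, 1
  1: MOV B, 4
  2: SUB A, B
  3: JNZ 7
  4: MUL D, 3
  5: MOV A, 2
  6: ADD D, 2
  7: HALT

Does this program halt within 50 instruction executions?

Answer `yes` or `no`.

Step 1: PC=0 exec 'MOV A, 1'. After: A=1 B=0 C=0 D=0 ZF=0 PC=1
Step 2: PC=1 exec 'MOV B, 4'. After: A=1 B=4 C=0 D=0 ZF=0 PC=2
Step 3: PC=2 exec 'SUB A, B'. After: A=-3 B=4 C=0 D=0 ZF=0 PC=3
Step 4: PC=3 exec 'JNZ 7'. After: A=-3 B=4 C=0 D=0 ZF=0 PC=7
Step 5: PC=7 exec 'HALT'. After: A=-3 B=4 C=0 D=0 ZF=0 PC=7 HALTED

Answer: yes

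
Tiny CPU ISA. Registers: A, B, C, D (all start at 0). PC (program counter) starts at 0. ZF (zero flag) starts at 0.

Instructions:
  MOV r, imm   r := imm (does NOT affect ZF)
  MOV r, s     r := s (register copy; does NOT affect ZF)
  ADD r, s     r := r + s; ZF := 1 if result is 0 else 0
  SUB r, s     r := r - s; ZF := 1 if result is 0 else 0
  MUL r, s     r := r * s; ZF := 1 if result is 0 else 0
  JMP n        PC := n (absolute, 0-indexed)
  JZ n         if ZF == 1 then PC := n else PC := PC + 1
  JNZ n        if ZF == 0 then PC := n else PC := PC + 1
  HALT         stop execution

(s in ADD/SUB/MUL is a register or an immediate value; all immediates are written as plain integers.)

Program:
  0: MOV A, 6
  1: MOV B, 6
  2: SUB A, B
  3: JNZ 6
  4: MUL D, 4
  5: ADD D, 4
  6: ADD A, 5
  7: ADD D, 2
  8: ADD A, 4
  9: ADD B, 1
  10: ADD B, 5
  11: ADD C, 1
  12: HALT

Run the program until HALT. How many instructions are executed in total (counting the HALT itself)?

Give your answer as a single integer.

Step 1: PC=0 exec 'MOV A, 6'. After: A=6 B=0 C=0 D=0 ZF=0 PC=1
Step 2: PC=1 exec 'MOV B, 6'. After: A=6 B=6 C=0 D=0 ZF=0 PC=2
Step 3: PC=2 exec 'SUB A, B'. After: A=0 B=6 C=0 D=0 ZF=1 PC=3
Step 4: PC=3 exec 'JNZ 6'. After: A=0 B=6 C=0 D=0 ZF=1 PC=4
Step 5: PC=4 exec 'MUL D, 4'. After: A=0 B=6 C=0 D=0 ZF=1 PC=5
Step 6: PC=5 exec 'ADD D, 4'. After: A=0 B=6 C=0 D=4 ZF=0 PC=6
Step 7: PC=6 exec 'ADD A, 5'. After: A=5 B=6 C=0 D=4 ZF=0 PC=7
Step 8: PC=7 exec 'ADD D, 2'. After: A=5 B=6 C=0 D=6 ZF=0 PC=8
Step 9: PC=8 exec 'ADD A, 4'. After: A=9 B=6 C=0 D=6 ZF=0 PC=9
Step 10: PC=9 exec 'ADD B, 1'. After: A=9 B=7 C=0 D=6 ZF=0 PC=10
Step 11: PC=10 exec 'ADD B, 5'. After: A=9 B=12 C=0 D=6 ZF=0 PC=11
Step 12: PC=11 exec 'ADD C, 1'. After: A=9 B=12 C=1 D=6 ZF=0 PC=12
Step 13: PC=12 exec 'HALT'. After: A=9 B=12 C=1 D=6 ZF=0 PC=12 HALTED
Total instructions executed: 13

Answer: 13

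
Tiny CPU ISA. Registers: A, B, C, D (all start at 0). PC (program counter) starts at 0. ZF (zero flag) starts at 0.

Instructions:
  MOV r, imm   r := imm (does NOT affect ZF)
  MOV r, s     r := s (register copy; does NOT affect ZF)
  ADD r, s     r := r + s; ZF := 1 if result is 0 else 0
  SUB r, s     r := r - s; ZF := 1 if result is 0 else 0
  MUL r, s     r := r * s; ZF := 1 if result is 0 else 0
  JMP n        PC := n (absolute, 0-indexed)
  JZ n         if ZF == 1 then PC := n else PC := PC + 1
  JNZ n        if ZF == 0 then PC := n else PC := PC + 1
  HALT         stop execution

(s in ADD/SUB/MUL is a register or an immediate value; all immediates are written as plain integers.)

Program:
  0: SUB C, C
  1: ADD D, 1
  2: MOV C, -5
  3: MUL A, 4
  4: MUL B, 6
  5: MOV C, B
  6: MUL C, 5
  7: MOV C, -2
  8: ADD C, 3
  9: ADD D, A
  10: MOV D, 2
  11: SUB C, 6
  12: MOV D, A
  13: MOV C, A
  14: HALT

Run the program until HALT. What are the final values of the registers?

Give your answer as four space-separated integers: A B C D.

Step 1: PC=0 exec 'SUB C, C'. After: A=0 B=0 C=0 D=0 ZF=1 PC=1
Step 2: PC=1 exec 'ADD D, 1'. After: A=0 B=0 C=0 D=1 ZF=0 PC=2
Step 3: PC=2 exec 'MOV C, -5'. After: A=0 B=0 C=-5 D=1 ZF=0 PC=3
Step 4: PC=3 exec 'MUL A, 4'. After: A=0 B=0 C=-5 D=1 ZF=1 PC=4
Step 5: PC=4 exec 'MUL B, 6'. After: A=0 B=0 C=-5 D=1 ZF=1 PC=5
Step 6: PC=5 exec 'MOV C, B'. After: A=0 B=0 C=0 D=1 ZF=1 PC=6
Step 7: PC=6 exec 'MUL C, 5'. After: A=0 B=0 C=0 D=1 ZF=1 PC=7
Step 8: PC=7 exec 'MOV C, -2'. After: A=0 B=0 C=-2 D=1 ZF=1 PC=8
Step 9: PC=8 exec 'ADD C, 3'. After: A=0 B=0 C=1 D=1 ZF=0 PC=9
Step 10: PC=9 exec 'ADD D, A'. After: A=0 B=0 C=1 D=1 ZF=0 PC=10
Step 11: PC=10 exec 'MOV D, 2'. After: A=0 B=0 C=1 D=2 ZF=0 PC=11
Step 12: PC=11 exec 'SUB C, 6'. After: A=0 B=0 C=-5 D=2 ZF=0 PC=12
Step 13: PC=12 exec 'MOV D, A'. After: A=0 B=0 C=-5 D=0 ZF=0 PC=13
Step 14: PC=13 exec 'MOV C, A'. After: A=0 B=0 C=0 D=0 ZF=0 PC=14
Step 15: PC=14 exec 'HALT'. After: A=0 B=0 C=0 D=0 ZF=0 PC=14 HALTED

Answer: 0 0 0 0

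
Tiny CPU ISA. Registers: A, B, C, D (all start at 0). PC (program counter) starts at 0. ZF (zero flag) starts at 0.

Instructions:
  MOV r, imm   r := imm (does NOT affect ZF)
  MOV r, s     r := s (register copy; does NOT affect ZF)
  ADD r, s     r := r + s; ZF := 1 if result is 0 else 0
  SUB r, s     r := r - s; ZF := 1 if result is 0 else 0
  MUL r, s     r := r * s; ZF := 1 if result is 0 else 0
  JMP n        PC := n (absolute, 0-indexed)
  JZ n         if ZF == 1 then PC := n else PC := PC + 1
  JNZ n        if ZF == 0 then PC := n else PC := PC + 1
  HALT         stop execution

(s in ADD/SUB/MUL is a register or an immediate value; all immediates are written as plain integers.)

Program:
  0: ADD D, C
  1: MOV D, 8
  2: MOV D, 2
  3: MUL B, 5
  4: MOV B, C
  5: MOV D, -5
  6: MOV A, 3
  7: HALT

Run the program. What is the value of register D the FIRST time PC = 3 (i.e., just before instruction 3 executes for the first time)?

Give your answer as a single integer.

Step 1: PC=0 exec 'ADD D, C'. After: A=0 B=0 C=0 D=0 ZF=1 PC=1
Step 2: PC=1 exec 'MOV D, 8'. After: A=0 B=0 C=0 D=8 ZF=1 PC=2
Step 3: PC=2 exec 'MOV D, 2'. After: A=0 B=0 C=0 D=2 ZF=1 PC=3
First time PC=3: D=2

2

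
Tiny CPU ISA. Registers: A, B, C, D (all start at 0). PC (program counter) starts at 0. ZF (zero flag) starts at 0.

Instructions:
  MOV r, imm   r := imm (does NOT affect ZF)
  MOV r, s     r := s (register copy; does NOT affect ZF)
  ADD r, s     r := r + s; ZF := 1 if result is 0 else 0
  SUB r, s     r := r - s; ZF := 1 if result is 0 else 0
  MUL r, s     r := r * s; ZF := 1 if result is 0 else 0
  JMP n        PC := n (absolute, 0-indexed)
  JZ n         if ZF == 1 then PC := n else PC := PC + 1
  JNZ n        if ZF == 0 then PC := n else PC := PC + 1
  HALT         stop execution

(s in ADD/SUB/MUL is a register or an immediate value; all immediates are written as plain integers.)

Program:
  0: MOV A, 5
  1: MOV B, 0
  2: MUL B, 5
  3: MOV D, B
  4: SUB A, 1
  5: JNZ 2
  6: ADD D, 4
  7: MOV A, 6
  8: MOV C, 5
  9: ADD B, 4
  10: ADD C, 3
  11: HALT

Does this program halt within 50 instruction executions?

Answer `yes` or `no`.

Answer: yes

Derivation:
Step 1: PC=0 exec 'MOV A, 5'. After: A=5 B=0 C=0 D=0 ZF=0 PC=1
Step 2: PC=1 exec 'MOV B, 0'. After: A=5 B=0 C=0 D=0 ZF=0 PC=2
Step 3: PC=2 exec 'MUL B, 5'. After: A=5 B=0 C=0 D=0 ZF=1 PC=3
Step 4: PC=3 exec 'MOV D, B'. After: A=5 B=0 C=0 D=0 ZF=1 PC=4
Step 5: PC=4 exec 'SUB A, 1'. After: A=4 B=0 C=0 D=0 ZF=0 PC=5
Step 6: PC=5 exec 'JNZ 2'. After: A=4 B=0 C=0 D=0 ZF=0 PC=2
Step 7: PC=2 exec 'MUL B, 5'. After: A=4 B=0 C=0 D=0 ZF=1 PC=3
Step 8: PC=3 exec 'MOV D, B'. After: A=4 B=0 C=0 D=0 ZF=1 PC=4
Step 9: PC=4 exec 'SUB A, 1'. After: A=3 B=0 C=0 D=0 ZF=0 PC=5
Step 10: PC=5 exec 'JNZ 2'. After: A=3 B=0 C=0 D=0 ZF=0 PC=2
Step 11: PC=2 exec 'MUL B, 5'. After: A=3 B=0 C=0 D=0 ZF=1 PC=3
Step 12: PC=3 exec 'MOV D, B'. After: A=3 B=0 C=0 D=0 ZF=1 PC=4
Step 13: PC=4 exec 'SUB A, 1'. After: A=2 B=0 C=0 D=0 ZF=0 PC=5
Step 14: PC=5 exec 'JNZ 2'. After: A=2 B=0 C=0 D=0 ZF=0 PC=2
Step 15: PC=2 exec 'MUL B, 5'. After: A=2 B=0 C=0 D=0 ZF=1 PC=3
Step 16: PC=3 exec 'MOV D, B'. After: A=2 B=0 C=0 D=0 ZF=1 PC=4
Step 17: PC=4 exec 'SUB A, 1'. After: A=1 B=0 C=0 D=0 ZF=0 PC=5
Step 18: PC=5 exec 'JNZ 2'. After: A=1 B=0 C=0 D=0 ZF=0 PC=2
Step 19: PC=2 exec 'MUL B, 5'. After: A=1 B=0 C=0 D=0 ZF=1 PC=3
Step 20: PC=3 exec 'MOV D, B'. After: A=1 B=0 C=0 D=0 ZF=1 PC=4
Step 21: PC=4 exec 'SUB A, 1'. After: A=0 B=0 C=0 D=0 ZF=1 PC=5
Step 22: PC=5 exec 'JNZ 2'. After: A=0 B=0 C=0 D=0 ZF=1 PC=6
Step 23: PC=6 exec 'ADD D, 4'. After: A=0 B=0 C=0 D=4 ZF=0 PC=7
Step 24: PC=7 exec 'MOV A, 6'. After: A=6 B=0 C=0 D=4 ZF=0 PC=8
Step 25: PC=8 exec 'MOV C, 5'. After: A=6 B=0 C=5 D=4 ZF=0 PC=9
Step 26: PC=9 exec 'ADD B, 4'. After: A=6 B=4 C=5 D=4 ZF=0 PC=10
Step 27: PC=10 exec 'ADD C, 3'. After: A=6 B=4 C=8 D=4 ZF=0 PC=11
Step 28: PC=11 exec 'HALT'. After: A=6 B=4 C=8 D=4 ZF=0 PC=11 HALTED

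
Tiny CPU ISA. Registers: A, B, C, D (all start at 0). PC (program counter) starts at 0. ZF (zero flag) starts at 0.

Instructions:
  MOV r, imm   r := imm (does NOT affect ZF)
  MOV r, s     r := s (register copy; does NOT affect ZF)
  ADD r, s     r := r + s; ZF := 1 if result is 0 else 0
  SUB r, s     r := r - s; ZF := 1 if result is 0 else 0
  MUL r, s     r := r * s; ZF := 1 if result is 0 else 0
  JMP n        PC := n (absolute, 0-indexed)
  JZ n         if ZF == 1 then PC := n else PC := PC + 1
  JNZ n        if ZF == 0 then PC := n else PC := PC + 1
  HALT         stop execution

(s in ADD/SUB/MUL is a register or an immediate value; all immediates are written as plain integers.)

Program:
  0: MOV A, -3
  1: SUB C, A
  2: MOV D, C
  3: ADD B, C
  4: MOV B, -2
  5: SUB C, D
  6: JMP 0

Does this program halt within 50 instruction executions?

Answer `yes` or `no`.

Step 1: PC=0 exec 'MOV A, -3'. After: A=-3 B=0 C=0 D=0 ZF=0 PC=1
Step 2: PC=1 exec 'SUB C, A'. After: A=-3 B=0 C=3 D=0 ZF=0 PC=2
Step 3: PC=2 exec 'MOV D, C'. After: A=-3 B=0 C=3 D=3 ZF=0 PC=3
Step 4: PC=3 exec 'ADD B, C'. After: A=-3 B=3 C=3 D=3 ZF=0 PC=4
Step 5: PC=4 exec 'MOV B, -2'. After: A=-3 B=-2 C=3 D=3 ZF=0 PC=5
Step 6: PC=5 exec 'SUB C, D'. After: A=-3 B=-2 C=0 D=3 ZF=1 PC=6
Step 7: PC=6 exec 'JMP 0'. After: A=-3 B=-2 C=0 D=3 ZF=1 PC=0
Step 8: PC=0 exec 'MOV A, -3'. After: A=-3 B=-2 C=0 D=3 ZF=1 PC=1
Step 9: PC=1 exec 'SUB C, A'. After: A=-3 B=-2 C=3 D=3 ZF=0 PC=2
Step 10: PC=2 exec 'MOV D, C'. After: A=-3 B=-2 C=3 D=3 ZF=0 PC=3
Step 11: PC=3 exec 'ADD B, C'. After: A=-3 B=1 C=3 D=3 ZF=0 PC=4
Step 12: PC=4 exec 'MOV B, -2'. After: A=-3 B=-2 C=3 D=3 ZF=0 PC=5
State after step 12 equals state after step 5: the program is in a cycle of length 7 and will never halt.

Answer: no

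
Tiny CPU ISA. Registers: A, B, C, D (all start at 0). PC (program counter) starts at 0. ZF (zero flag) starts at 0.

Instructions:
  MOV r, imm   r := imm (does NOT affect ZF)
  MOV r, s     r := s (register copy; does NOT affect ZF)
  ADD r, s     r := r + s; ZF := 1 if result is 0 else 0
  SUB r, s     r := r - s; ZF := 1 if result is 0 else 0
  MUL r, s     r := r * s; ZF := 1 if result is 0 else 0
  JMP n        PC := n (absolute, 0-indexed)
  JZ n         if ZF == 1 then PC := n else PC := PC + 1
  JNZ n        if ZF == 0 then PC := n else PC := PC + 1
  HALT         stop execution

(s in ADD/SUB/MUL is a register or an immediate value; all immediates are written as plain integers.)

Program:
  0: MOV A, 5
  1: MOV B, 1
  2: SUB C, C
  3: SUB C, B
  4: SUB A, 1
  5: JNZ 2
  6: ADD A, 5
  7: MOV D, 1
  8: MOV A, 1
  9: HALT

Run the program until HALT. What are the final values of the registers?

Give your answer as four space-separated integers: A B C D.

Step 1: PC=0 exec 'MOV A, 5'. After: A=5 B=0 C=0 D=0 ZF=0 PC=1
Step 2: PC=1 exec 'MOV B, 1'. After: A=5 B=1 C=0 D=0 ZF=0 PC=2
Step 3: PC=2 exec 'SUB C, C'. After: A=5 B=1 C=0 D=0 ZF=1 PC=3
Step 4: PC=3 exec 'SUB C, B'. After: A=5 B=1 C=-1 D=0 ZF=0 PC=4
Step 5: PC=4 exec 'SUB A, 1'. After: A=4 B=1 C=-1 D=0 ZF=0 PC=5
Step 6: PC=5 exec 'JNZ 2'. After: A=4 B=1 C=-1 D=0 ZF=0 PC=2
Step 7: PC=2 exec 'SUB C, C'. After: A=4 B=1 C=0 D=0 ZF=1 PC=3
Step 8: PC=3 exec 'SUB C, B'. After: A=4 B=1 C=-1 D=0 ZF=0 PC=4
Step 9: PC=4 exec 'SUB A, 1'. After: A=3 B=1 C=-1 D=0 ZF=0 PC=5
Step 10: PC=5 exec 'JNZ 2'. After: A=3 B=1 C=-1 D=0 ZF=0 PC=2
Step 11: PC=2 exec 'SUB C, C'. After: A=3 B=1 C=0 D=0 ZF=1 PC=3
Step 12: PC=3 exec 'SUB C, B'. After: A=3 B=1 C=-1 D=0 ZF=0 PC=4
Step 13: PC=4 exec 'SUB A, 1'. After: A=2 B=1 C=-1 D=0 ZF=0 PC=5
Step 14: PC=5 exec 'JNZ 2'. After: A=2 B=1 C=-1 D=0 ZF=0 PC=2
Step 15: PC=2 exec 'SUB C, C'. After: A=2 B=1 C=0 D=0 ZF=1 PC=3
Step 16: PC=3 exec 'SUB C, B'. After: A=2 B=1 C=-1 D=0 ZF=0 PC=4
Step 17: PC=4 exec 'SUB A, 1'. After: A=1 B=1 C=-1 D=0 ZF=0 PC=5
Step 18: PC=5 exec 'JNZ 2'. After: A=1 B=1 C=-1 D=0 ZF=0 PC=2
Step 19: PC=2 exec 'SUB C, C'. After: A=1 B=1 C=0 D=0 ZF=1 PC=3
Step 20: PC=3 exec 'SUB C, B'. After: A=1 B=1 C=-1 D=0 ZF=0 PC=4
Step 21: PC=4 exec 'SUB A, 1'. After: A=0 B=1 C=-1 D=0 ZF=1 PC=5
Step 22: PC=5 exec 'JNZ 2'. After: A=0 B=1 C=-1 D=0 ZF=1 PC=6
Step 23: PC=6 exec 'ADD A, 5'. After: A=5 B=1 C=-1 D=0 ZF=0 PC=7
Step 24: PC=7 exec 'MOV D, 1'. After: A=5 B=1 C=-1 D=1 ZF=0 PC=8
Step 25: PC=8 exec 'MOV A, 1'. After: A=1 B=1 C=-1 D=1 ZF=0 PC=9
Step 26: PC=9 exec 'HALT'. After: A=1 B=1 C=-1 D=1 ZF=0 PC=9 HALTED

Answer: 1 1 -1 1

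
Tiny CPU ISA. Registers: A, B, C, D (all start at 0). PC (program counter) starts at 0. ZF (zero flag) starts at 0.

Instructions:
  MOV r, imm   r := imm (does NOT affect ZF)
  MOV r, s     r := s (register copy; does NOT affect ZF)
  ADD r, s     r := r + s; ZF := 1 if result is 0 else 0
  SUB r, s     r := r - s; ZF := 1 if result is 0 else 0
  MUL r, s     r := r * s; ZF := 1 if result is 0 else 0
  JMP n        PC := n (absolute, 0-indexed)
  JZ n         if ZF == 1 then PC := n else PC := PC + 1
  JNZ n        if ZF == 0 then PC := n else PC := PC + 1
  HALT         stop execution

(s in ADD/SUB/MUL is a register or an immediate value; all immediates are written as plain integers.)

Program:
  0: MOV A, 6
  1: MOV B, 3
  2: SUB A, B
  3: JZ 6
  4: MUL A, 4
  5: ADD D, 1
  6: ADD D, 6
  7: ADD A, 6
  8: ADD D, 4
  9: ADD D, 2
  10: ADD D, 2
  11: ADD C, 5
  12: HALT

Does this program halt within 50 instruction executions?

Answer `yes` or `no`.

Step 1: PC=0 exec 'MOV A, 6'. After: A=6 B=0 C=0 D=0 ZF=0 PC=1
Step 2: PC=1 exec 'MOV B, 3'. After: A=6 B=3 C=0 D=0 ZF=0 PC=2
Step 3: PC=2 exec 'SUB A, B'. After: A=3 B=3 C=0 D=0 ZF=0 PC=3
Step 4: PC=3 exec 'JZ 6'. After: A=3 B=3 C=0 D=0 ZF=0 PC=4
Step 5: PC=4 exec 'MUL A, 4'. After: A=12 B=3 C=0 D=0 ZF=0 PC=5
Step 6: PC=5 exec 'ADD D, 1'. After: A=12 B=3 C=0 D=1 ZF=0 PC=6
Step 7: PC=6 exec 'ADD D, 6'. After: A=12 B=3 C=0 D=7 ZF=0 PC=7
Step 8: PC=7 exec 'ADD A, 6'. After: A=18 B=3 C=0 D=7 ZF=0 PC=8
Step 9: PC=8 exec 'ADD D, 4'. After: A=18 B=3 C=0 D=11 ZF=0 PC=9
Step 10: PC=9 exec 'ADD D, 2'. After: A=18 B=3 C=0 D=13 ZF=0 PC=10
Step 11: PC=10 exec 'ADD D, 2'. After: A=18 B=3 C=0 D=15 ZF=0 PC=11
Step 12: PC=11 exec 'ADD C, 5'. After: A=18 B=3 C=5 D=15 ZF=0 PC=12
Step 13: PC=12 exec 'HALT'. After: A=18 B=3 C=5 D=15 ZF=0 PC=12 HALTED

Answer: yes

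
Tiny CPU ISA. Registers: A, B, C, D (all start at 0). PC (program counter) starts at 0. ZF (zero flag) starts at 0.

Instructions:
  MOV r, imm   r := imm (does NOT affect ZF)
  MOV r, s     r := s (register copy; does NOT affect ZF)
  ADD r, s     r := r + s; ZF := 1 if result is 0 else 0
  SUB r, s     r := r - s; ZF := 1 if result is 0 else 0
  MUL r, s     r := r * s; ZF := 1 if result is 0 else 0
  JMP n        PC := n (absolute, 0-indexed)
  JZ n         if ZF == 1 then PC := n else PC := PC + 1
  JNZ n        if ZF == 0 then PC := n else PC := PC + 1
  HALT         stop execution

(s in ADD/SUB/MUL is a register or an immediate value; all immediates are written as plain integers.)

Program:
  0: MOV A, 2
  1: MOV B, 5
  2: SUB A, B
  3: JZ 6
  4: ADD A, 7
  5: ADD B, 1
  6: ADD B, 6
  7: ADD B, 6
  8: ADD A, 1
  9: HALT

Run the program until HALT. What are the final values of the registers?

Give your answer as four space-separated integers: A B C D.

Answer: 5 18 0 0

Derivation:
Step 1: PC=0 exec 'MOV A, 2'. After: A=2 B=0 C=0 D=0 ZF=0 PC=1
Step 2: PC=1 exec 'MOV B, 5'. After: A=2 B=5 C=0 D=0 ZF=0 PC=2
Step 3: PC=2 exec 'SUB A, B'. After: A=-3 B=5 C=0 D=0 ZF=0 PC=3
Step 4: PC=3 exec 'JZ 6'. After: A=-3 B=5 C=0 D=0 ZF=0 PC=4
Step 5: PC=4 exec 'ADD A, 7'. After: A=4 B=5 C=0 D=0 ZF=0 PC=5
Step 6: PC=5 exec 'ADD B, 1'. After: A=4 B=6 C=0 D=0 ZF=0 PC=6
Step 7: PC=6 exec 'ADD B, 6'. After: A=4 B=12 C=0 D=0 ZF=0 PC=7
Step 8: PC=7 exec 'ADD B, 6'. After: A=4 B=18 C=0 D=0 ZF=0 PC=8
Step 9: PC=8 exec 'ADD A, 1'. After: A=5 B=18 C=0 D=0 ZF=0 PC=9
Step 10: PC=9 exec 'HALT'. After: A=5 B=18 C=0 D=0 ZF=0 PC=9 HALTED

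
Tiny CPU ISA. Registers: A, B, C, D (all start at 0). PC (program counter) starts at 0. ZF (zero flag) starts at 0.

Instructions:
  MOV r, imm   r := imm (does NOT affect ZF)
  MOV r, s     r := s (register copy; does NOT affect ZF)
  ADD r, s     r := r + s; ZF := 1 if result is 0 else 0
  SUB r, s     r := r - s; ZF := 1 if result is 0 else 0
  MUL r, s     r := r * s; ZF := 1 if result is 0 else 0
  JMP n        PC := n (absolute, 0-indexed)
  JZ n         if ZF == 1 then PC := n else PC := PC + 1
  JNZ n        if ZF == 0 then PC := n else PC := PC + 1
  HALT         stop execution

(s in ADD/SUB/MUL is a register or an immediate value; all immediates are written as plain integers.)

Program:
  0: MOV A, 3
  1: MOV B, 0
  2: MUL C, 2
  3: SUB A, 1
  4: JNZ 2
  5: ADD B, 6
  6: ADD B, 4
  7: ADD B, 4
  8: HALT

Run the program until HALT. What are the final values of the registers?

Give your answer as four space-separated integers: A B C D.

Answer: 0 14 0 0

Derivation:
Step 1: PC=0 exec 'MOV A, 3'. After: A=3 B=0 C=0 D=0 ZF=0 PC=1
Step 2: PC=1 exec 'MOV B, 0'. After: A=3 B=0 C=0 D=0 ZF=0 PC=2
Step 3: PC=2 exec 'MUL C, 2'. After: A=3 B=0 C=0 D=0 ZF=1 PC=3
Step 4: PC=3 exec 'SUB A, 1'. After: A=2 B=0 C=0 D=0 ZF=0 PC=4
Step 5: PC=4 exec 'JNZ 2'. After: A=2 B=0 C=0 D=0 ZF=0 PC=2
Step 6: PC=2 exec 'MUL C, 2'. After: A=2 B=0 C=0 D=0 ZF=1 PC=3
Step 7: PC=3 exec 'SUB A, 1'. After: A=1 B=0 C=0 D=0 ZF=0 PC=4
Step 8: PC=4 exec 'JNZ 2'. After: A=1 B=0 C=0 D=0 ZF=0 PC=2
Step 9: PC=2 exec 'MUL C, 2'. After: A=1 B=0 C=0 D=0 ZF=1 PC=3
Step 10: PC=3 exec 'SUB A, 1'. After: A=0 B=0 C=0 D=0 ZF=1 PC=4
Step 11: PC=4 exec 'JNZ 2'. After: A=0 B=0 C=0 D=0 ZF=1 PC=5
Step 12: PC=5 exec 'ADD B, 6'. After: A=0 B=6 C=0 D=0 ZF=0 PC=6
Step 13: PC=6 exec 'ADD B, 4'. After: A=0 B=10 C=0 D=0 ZF=0 PC=7
Step 14: PC=7 exec 'ADD B, 4'. After: A=0 B=14 C=0 D=0 ZF=0 PC=8
Step 15: PC=8 exec 'HALT'. After: A=0 B=14 C=0 D=0 ZF=0 PC=8 HALTED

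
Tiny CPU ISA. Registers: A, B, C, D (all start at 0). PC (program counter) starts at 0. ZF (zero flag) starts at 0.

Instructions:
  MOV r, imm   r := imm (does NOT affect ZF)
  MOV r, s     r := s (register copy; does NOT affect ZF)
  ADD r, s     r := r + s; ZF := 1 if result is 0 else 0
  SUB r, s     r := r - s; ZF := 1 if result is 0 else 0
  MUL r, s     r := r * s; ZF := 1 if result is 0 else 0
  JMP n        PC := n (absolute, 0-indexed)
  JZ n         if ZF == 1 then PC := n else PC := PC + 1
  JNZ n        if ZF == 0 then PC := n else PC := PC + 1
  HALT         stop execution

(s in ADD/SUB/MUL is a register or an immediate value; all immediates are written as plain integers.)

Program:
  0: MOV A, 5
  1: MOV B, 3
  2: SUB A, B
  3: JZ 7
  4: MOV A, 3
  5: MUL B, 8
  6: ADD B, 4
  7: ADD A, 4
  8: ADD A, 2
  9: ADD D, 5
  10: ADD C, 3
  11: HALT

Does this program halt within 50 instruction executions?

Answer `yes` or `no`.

Step 1: PC=0 exec 'MOV A, 5'. After: A=5 B=0 C=0 D=0 ZF=0 PC=1
Step 2: PC=1 exec 'MOV B, 3'. After: A=5 B=3 C=0 D=0 ZF=0 PC=2
Step 3: PC=2 exec 'SUB A, B'. After: A=2 B=3 C=0 D=0 ZF=0 PC=3
Step 4: PC=3 exec 'JZ 7'. After: A=2 B=3 C=0 D=0 ZF=0 PC=4
Step 5: PC=4 exec 'MOV A, 3'. After: A=3 B=3 C=0 D=0 ZF=0 PC=5
Step 6: PC=5 exec 'MUL B, 8'. After: A=3 B=24 C=0 D=0 ZF=0 PC=6
Step 7: PC=6 exec 'ADD B, 4'. After: A=3 B=28 C=0 D=0 ZF=0 PC=7
Step 8: PC=7 exec 'ADD A, 4'. After: A=7 B=28 C=0 D=0 ZF=0 PC=8
Step 9: PC=8 exec 'ADD A, 2'. After: A=9 B=28 C=0 D=0 ZF=0 PC=9
Step 10: PC=9 exec 'ADD D, 5'. After: A=9 B=28 C=0 D=5 ZF=0 PC=10
Step 11: PC=10 exec 'ADD C, 3'. After: A=9 B=28 C=3 D=5 ZF=0 PC=11
Step 12: PC=11 exec 'HALT'. After: A=9 B=28 C=3 D=5 ZF=0 PC=11 HALTED

Answer: yes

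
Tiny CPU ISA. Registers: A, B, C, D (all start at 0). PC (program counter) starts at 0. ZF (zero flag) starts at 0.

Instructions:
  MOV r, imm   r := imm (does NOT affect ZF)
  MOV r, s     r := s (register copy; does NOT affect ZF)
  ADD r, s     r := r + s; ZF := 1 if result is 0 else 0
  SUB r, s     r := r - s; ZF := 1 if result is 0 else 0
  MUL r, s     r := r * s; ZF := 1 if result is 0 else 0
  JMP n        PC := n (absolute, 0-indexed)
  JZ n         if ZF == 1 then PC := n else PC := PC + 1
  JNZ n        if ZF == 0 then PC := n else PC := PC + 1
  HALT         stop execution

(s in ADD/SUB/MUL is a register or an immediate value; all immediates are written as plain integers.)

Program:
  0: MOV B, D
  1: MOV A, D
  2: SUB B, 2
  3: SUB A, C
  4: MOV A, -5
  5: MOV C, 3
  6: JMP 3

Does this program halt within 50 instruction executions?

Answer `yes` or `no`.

Step 1: PC=0 exec 'MOV B, D'. After: A=0 B=0 C=0 D=0 ZF=0 PC=1
Step 2: PC=1 exec 'MOV A, D'. After: A=0 B=0 C=0 D=0 ZF=0 PC=2
Step 3: PC=2 exec 'SUB B, 2'. After: A=0 B=-2 C=0 D=0 ZF=0 PC=3
Step 4: PC=3 exec 'SUB A, C'. After: A=0 B=-2 C=0 D=0 ZF=1 PC=4
Step 5: PC=4 exec 'MOV A, -5'. After: A=-5 B=-2 C=0 D=0 ZF=1 PC=5
Step 6: PC=5 exec 'MOV C, 3'. After: A=-5 B=-2 C=3 D=0 ZF=1 PC=6
Step 7: PC=6 exec 'JMP 3'. After: A=-5 B=-2 C=3 D=0 ZF=1 PC=3
Step 8: PC=3 exec 'SUB A, C'. After: A=-8 B=-2 C=3 D=0 ZF=0 PC=4
Step 9: PC=4 exec 'MOV A, -5'. After: A=-5 B=-2 C=3 D=0 ZF=0 PC=5
Step 10: PC=5 exec 'MOV C, 3'. After: A=-5 B=-2 C=3 D=0 ZF=0 PC=6
Step 11: PC=6 exec 'JMP 3'. After: A=-5 B=-2 C=3 D=0 ZF=0 PC=3
Step 12: PC=3 exec 'SUB A, C'. After: A=-8 B=-2 C=3 D=0 ZF=0 PC=4
State after step 12 equals state after step 8: the program is in a cycle of length 4 and will never halt.

Answer: no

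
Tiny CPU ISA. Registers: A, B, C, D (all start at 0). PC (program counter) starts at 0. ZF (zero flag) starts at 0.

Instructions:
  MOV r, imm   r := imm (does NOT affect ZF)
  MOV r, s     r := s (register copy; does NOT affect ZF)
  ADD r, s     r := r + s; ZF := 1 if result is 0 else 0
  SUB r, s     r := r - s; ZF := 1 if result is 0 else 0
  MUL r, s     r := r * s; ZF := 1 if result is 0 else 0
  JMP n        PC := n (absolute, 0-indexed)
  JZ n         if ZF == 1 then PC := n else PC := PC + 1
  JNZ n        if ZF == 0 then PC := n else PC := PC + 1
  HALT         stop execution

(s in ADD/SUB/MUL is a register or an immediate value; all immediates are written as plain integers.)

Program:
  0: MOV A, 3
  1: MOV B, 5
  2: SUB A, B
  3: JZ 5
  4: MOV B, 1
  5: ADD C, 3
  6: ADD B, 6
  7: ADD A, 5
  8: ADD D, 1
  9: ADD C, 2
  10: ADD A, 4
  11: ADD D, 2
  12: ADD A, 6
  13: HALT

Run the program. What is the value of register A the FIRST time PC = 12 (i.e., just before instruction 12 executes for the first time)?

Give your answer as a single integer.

Step 1: PC=0 exec 'MOV A, 3'. After: A=3 B=0 C=0 D=0 ZF=0 PC=1
Step 2: PC=1 exec 'MOV B, 5'. After: A=3 B=5 C=0 D=0 ZF=0 PC=2
Step 3: PC=2 exec 'SUB A, B'. After: A=-2 B=5 C=0 D=0 ZF=0 PC=3
Step 4: PC=3 exec 'JZ 5'. After: A=-2 B=5 C=0 D=0 ZF=0 PC=4
Step 5: PC=4 exec 'MOV B, 1'. After: A=-2 B=1 C=0 D=0 ZF=0 PC=5
Step 6: PC=5 exec 'ADD C, 3'. After: A=-2 B=1 C=3 D=0 ZF=0 PC=6
Step 7: PC=6 exec 'ADD B, 6'. After: A=-2 B=7 C=3 D=0 ZF=0 PC=7
Step 8: PC=7 exec 'ADD A, 5'. After: A=3 B=7 C=3 D=0 ZF=0 PC=8
Step 9: PC=8 exec 'ADD D, 1'. After: A=3 B=7 C=3 D=1 ZF=0 PC=9
Step 10: PC=9 exec 'ADD C, 2'. After: A=3 B=7 C=5 D=1 ZF=0 PC=10
Step 11: PC=10 exec 'ADD A, 4'. After: A=7 B=7 C=5 D=1 ZF=0 PC=11
Step 12: PC=11 exec 'ADD D, 2'. After: A=7 B=7 C=5 D=3 ZF=0 PC=12
First time PC=12: A=7

7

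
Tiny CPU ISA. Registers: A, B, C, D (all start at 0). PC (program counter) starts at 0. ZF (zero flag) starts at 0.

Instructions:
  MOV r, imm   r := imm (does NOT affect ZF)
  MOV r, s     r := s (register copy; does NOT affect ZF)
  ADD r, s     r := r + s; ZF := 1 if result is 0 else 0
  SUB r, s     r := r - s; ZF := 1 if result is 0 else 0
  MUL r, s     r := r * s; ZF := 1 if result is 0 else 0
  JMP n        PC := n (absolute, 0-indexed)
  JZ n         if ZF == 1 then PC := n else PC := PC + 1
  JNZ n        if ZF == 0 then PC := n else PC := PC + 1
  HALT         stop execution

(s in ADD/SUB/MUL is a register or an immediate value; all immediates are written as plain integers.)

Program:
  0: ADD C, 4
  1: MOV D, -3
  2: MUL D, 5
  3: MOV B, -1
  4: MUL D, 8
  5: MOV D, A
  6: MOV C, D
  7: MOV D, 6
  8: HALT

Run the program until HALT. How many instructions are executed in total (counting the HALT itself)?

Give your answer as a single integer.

Step 1: PC=0 exec 'ADD C, 4'. After: A=0 B=0 C=4 D=0 ZF=0 PC=1
Step 2: PC=1 exec 'MOV D, -3'. After: A=0 B=0 C=4 D=-3 ZF=0 PC=2
Step 3: PC=2 exec 'MUL D, 5'. After: A=0 B=0 C=4 D=-15 ZF=0 PC=3
Step 4: PC=3 exec 'MOV B, -1'. After: A=0 B=-1 C=4 D=-15 ZF=0 PC=4
Step 5: PC=4 exec 'MUL D, 8'. After: A=0 B=-1 C=4 D=-120 ZF=0 PC=5
Step 6: PC=5 exec 'MOV D, A'. After: A=0 B=-1 C=4 D=0 ZF=0 PC=6
Step 7: PC=6 exec 'MOV C, D'. After: A=0 B=-1 C=0 D=0 ZF=0 PC=7
Step 8: PC=7 exec 'MOV D, 6'. After: A=0 B=-1 C=0 D=6 ZF=0 PC=8
Step 9: PC=8 exec 'HALT'. After: A=0 B=-1 C=0 D=6 ZF=0 PC=8 HALTED
Total instructions executed: 9

Answer: 9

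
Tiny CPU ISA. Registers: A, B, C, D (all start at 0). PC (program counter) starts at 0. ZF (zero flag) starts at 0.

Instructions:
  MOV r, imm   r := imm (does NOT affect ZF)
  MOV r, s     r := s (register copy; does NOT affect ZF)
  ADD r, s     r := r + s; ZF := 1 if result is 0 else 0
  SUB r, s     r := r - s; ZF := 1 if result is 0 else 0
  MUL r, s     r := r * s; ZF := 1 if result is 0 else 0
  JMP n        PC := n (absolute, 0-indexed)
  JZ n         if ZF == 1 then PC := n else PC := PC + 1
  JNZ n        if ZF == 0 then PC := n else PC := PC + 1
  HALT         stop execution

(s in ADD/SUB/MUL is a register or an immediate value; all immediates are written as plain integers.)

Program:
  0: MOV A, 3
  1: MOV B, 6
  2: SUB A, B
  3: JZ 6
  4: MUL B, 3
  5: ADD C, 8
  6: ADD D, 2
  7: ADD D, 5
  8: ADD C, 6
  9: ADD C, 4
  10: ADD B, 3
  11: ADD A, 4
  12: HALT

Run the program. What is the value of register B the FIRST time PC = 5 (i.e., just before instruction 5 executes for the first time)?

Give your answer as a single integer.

Step 1: PC=0 exec 'MOV A, 3'. After: A=3 B=0 C=0 D=0 ZF=0 PC=1
Step 2: PC=1 exec 'MOV B, 6'. After: A=3 B=6 C=0 D=0 ZF=0 PC=2
Step 3: PC=2 exec 'SUB A, B'. After: A=-3 B=6 C=0 D=0 ZF=0 PC=3
Step 4: PC=3 exec 'JZ 6'. After: A=-3 B=6 C=0 D=0 ZF=0 PC=4
Step 5: PC=4 exec 'MUL B, 3'. After: A=-3 B=18 C=0 D=0 ZF=0 PC=5
First time PC=5: B=18

18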